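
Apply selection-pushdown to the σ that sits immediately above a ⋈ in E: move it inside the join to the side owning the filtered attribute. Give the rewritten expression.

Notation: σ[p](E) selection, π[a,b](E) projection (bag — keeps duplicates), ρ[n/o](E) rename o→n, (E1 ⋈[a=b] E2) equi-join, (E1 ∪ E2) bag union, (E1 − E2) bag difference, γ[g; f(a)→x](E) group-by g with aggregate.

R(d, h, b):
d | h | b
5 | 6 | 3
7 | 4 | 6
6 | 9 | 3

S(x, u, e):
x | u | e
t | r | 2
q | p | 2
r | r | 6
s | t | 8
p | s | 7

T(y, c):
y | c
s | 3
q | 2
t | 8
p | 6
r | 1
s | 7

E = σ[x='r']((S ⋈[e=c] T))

σ filters on x, owned by the left side.
E' = (σ[x='r'](S) ⋈[e=c] T)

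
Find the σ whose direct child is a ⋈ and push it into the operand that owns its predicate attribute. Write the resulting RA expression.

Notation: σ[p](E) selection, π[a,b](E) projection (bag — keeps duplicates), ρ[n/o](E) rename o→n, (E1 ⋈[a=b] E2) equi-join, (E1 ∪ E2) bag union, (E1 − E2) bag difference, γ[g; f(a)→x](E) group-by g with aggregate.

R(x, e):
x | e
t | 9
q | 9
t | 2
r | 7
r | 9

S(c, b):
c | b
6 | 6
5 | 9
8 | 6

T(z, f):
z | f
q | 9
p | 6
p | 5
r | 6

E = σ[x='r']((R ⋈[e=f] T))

σ filters on x, owned by the left side.
E' = (σ[x='r'](R) ⋈[e=f] T)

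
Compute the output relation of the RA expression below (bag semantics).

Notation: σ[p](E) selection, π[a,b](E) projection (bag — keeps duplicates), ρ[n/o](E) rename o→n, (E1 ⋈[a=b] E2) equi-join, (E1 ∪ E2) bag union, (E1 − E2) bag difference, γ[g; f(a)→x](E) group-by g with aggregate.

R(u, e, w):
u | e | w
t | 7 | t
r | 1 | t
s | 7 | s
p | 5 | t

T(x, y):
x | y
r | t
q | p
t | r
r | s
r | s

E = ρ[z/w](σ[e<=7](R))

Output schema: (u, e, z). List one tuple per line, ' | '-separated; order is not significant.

Subexpression sizes:
  R → 4
  σ[e<=7](R) → 4
  ρ[z/w](σ[e<=7](R)) → 4

== RESULT ==
u | e | z
p | 5 | t
r | 1 | t
s | 7 | s
t | 7 | t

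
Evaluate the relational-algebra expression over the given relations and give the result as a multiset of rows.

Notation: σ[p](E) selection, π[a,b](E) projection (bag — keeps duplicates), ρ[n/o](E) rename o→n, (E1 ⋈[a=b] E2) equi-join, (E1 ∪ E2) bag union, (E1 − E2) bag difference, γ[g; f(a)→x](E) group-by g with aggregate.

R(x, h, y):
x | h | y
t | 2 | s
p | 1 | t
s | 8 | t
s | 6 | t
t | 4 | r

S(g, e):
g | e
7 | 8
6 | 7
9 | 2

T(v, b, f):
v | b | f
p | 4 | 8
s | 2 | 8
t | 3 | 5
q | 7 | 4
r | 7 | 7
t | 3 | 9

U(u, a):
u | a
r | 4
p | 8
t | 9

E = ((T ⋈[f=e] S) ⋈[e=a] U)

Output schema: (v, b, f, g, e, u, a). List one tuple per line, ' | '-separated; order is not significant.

Subexpression sizes:
  T → 6
  S → 3
  (T ⋈[f=e] S) → 3
  U → 3
  ((T ⋈[f=e] S) ⋈[e=a] U) → 2

== RESULT ==
v | b | f | g | e | u | a
p | 4 | 8 | 7 | 8 | p | 8
s | 2 | 8 | 7 | 8 | p | 8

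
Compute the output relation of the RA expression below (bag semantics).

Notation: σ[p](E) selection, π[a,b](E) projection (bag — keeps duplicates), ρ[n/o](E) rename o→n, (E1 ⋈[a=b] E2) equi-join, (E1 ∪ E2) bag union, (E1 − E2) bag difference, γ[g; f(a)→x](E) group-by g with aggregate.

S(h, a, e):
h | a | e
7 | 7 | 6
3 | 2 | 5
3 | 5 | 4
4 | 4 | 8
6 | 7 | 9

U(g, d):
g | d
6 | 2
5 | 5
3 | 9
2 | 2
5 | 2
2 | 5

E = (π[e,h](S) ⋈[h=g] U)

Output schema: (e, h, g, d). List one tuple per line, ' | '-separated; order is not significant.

Per-node cardinality:
  S → 5
  π[e,h](S) → 5
  U → 6
  (π[e,h](S) ⋈[h=g] U) → 3

== RESULT ==
e | h | g | d
4 | 3 | 3 | 9
5 | 3 | 3 | 9
9 | 6 | 6 | 2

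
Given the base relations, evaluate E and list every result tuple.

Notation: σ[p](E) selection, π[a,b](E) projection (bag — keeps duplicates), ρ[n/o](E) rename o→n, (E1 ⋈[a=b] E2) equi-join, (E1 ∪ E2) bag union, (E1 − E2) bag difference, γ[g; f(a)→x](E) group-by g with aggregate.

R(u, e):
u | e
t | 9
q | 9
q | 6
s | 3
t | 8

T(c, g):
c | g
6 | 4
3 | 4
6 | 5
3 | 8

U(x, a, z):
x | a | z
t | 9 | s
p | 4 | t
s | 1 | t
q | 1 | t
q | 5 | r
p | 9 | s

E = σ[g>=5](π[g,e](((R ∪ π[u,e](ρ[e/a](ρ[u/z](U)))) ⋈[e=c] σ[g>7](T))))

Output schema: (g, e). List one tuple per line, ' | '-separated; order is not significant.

Row counts bottom-up:
  R → 5
  U → 6
  ρ[u/z](U) → 6
  ρ[e/a](ρ[u/z](U)) → 6
  π[u,e](ρ[e/a](ρ[u/z](U))) → 6
  (R ∪ π[u,e](ρ[e/a](ρ[u/z](U)))) → 11
  T → 4
  σ[g>7](T) → 1
  ((R ∪ π[u,e](ρ[e/a](ρ[u/z](U)))) ⋈[e=c] σ[g>7](T)) → 1
  π[g,e](((R ∪ π[u,e](ρ[e/a](ρ[u/z](U)))) ⋈[e=c] σ[g>7](T))) → 1
  σ[g>=5](π[g,e](((R ∪ π[u,e](ρ[e/a](ρ[u/z](U)))) ⋈[e=c] σ[g>7](T)))) → 1

== RESULT ==
g | e
8 | 3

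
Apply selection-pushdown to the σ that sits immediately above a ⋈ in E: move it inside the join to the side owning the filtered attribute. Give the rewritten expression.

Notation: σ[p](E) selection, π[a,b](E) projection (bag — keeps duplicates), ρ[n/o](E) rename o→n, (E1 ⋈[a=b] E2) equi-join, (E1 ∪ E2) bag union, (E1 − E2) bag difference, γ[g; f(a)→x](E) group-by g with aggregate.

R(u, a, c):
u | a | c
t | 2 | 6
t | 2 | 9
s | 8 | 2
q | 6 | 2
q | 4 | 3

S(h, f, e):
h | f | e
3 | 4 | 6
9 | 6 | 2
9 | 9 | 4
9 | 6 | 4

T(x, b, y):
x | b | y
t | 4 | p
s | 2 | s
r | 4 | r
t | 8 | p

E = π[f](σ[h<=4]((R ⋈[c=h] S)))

σ filters on h, owned by the right side.
E' = π[f]((R ⋈[c=h] σ[h<=4](S)))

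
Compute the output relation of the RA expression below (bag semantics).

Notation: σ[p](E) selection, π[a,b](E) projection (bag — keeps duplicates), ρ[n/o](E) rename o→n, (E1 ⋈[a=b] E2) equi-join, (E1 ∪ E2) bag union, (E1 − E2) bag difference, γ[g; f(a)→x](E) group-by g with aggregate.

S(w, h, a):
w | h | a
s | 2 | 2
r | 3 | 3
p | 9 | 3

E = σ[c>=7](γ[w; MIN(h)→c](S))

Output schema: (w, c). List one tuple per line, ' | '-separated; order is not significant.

Per-node cardinality:
  S → 3
  γ[w; MIN(h)→c](S) → 3
  σ[c>=7](γ[w; MIN(h)→c](S)) → 1

== RESULT ==
w | c
p | 9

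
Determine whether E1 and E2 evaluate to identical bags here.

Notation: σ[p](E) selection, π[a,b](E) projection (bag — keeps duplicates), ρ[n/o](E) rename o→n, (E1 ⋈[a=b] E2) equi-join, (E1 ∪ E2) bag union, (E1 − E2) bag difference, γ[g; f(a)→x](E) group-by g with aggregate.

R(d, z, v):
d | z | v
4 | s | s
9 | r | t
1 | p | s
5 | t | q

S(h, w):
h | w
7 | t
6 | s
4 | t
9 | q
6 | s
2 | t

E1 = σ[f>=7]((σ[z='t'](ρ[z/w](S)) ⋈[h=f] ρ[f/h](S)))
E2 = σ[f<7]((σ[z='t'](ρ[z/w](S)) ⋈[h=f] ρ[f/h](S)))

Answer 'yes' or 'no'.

E1 per-node cardinality:
  S → 6
  ρ[z/w](S) → 6
  σ[z='t'](ρ[z/w](S)) → 3
  S → 6
  ρ[f/h](S) → 6
  (σ[z='t'](ρ[z/w](S)) ⋈[h=f] ρ[f/h](S)) → 3
  σ[f>=7]((σ[z='t'](ρ[z/w](S)) ⋈[h=f] ρ[f/h](S))) → 1
E2 per-node cardinality:
  S → 6
  ρ[z/w](S) → 6
  σ[z='t'](ρ[z/w](S)) → 3
  S → 6
  ρ[f/h](S) → 6
  (σ[z='t'](ρ[z/w](S)) ⋈[h=f] ρ[f/h](S)) → 3
  σ[f<7]((σ[z='t'](ρ[z/w](S)) ⋈[h=f] ρ[f/h](S))) → 2

E1 result:
h | z | f | w
7 | t | 7 | t
E2 result:
h | z | f | w
2 | t | 2 | t
4 | t | 4 | t
Witness: (2, 't', 2, 't') appears 0× in E1 but 1× in E2.

no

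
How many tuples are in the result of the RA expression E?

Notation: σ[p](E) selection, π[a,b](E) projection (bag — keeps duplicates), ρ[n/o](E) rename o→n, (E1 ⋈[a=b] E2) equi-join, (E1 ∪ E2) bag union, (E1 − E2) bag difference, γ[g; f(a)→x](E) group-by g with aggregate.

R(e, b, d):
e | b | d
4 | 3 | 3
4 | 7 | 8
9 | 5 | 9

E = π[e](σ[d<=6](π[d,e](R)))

Row counts bottom-up:
  R → 3
  π[d,e](R) → 3
  σ[d<=6](π[d,e](R)) → 1
  π[e](σ[d<=6](π[d,e](R))) → 1

|E| = 1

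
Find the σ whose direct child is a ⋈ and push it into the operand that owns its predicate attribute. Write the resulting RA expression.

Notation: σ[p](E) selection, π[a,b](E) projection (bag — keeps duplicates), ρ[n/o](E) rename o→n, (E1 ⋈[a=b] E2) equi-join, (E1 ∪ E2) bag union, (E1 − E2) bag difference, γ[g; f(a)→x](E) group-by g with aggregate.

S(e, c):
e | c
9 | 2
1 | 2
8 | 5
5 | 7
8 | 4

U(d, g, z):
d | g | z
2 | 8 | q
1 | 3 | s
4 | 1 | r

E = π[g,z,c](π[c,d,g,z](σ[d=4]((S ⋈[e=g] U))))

σ filters on d, owned by the right side.
E' = π[g,z,c](π[c,d,g,z]((S ⋈[e=g] σ[d=4](U))))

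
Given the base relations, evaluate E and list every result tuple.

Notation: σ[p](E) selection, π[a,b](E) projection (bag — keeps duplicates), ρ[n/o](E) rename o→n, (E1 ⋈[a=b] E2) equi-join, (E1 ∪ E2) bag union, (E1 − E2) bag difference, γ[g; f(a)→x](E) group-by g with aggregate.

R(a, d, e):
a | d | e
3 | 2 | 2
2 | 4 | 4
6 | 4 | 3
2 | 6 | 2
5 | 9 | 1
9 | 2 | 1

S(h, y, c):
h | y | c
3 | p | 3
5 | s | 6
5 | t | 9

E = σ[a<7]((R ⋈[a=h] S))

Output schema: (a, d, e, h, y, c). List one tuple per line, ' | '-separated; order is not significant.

Row counts bottom-up:
  R → 6
  S → 3
  (R ⋈[a=h] S) → 3
  σ[a<7]((R ⋈[a=h] S)) → 3

== RESULT ==
a | d | e | h | y | c
3 | 2 | 2 | 3 | p | 3
5 | 9 | 1 | 5 | s | 6
5 | 9 | 1 | 5 | t | 9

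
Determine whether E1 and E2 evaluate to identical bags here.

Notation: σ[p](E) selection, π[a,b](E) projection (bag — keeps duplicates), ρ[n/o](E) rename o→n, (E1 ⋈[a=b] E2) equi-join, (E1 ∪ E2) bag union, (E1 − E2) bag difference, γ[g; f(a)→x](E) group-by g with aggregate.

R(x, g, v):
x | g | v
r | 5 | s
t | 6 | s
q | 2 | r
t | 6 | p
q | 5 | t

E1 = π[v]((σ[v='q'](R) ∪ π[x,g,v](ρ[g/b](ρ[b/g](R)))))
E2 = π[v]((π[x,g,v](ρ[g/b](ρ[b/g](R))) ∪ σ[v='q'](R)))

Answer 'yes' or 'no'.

E1 per-node cardinality:
  R → 5
  σ[v='q'](R) → 0
  R → 5
  ρ[b/g](R) → 5
  ρ[g/b](ρ[b/g](R)) → 5
  π[x,g,v](ρ[g/b](ρ[b/g](R))) → 5
  (σ[v='q'](R) ∪ π[x,g,v](ρ[g/b](ρ[b/g](R)))) → 5
  π[v]((σ[v='q'](R) ∪ π[x,g,v](ρ[g/b](ρ[b/g](R))))) → 5
E2 per-node cardinality:
  R → 5
  ρ[b/g](R) → 5
  ρ[g/b](ρ[b/g](R)) → 5
  π[x,g,v](ρ[g/b](ρ[b/g](R))) → 5
  R → 5
  σ[v='q'](R) → 0
  (π[x,g,v](ρ[g/b](ρ[b/g](R))) ∪ σ[v='q'](R)) → 5
  π[v]((π[x,g,v](ρ[g/b](ρ[b/g](R))) ∪ σ[v='q'](R))) → 5

E1 and E2 produce the same multiset:
v
p
r
s
s
t

yes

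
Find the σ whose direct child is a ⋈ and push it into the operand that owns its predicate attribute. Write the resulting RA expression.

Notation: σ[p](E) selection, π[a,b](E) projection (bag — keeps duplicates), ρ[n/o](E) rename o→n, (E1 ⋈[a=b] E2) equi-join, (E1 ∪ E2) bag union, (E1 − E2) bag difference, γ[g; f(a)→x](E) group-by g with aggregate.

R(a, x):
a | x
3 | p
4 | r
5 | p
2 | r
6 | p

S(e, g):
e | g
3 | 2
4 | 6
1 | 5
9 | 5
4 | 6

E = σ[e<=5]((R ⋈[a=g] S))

σ filters on e, owned by the right side.
E' = (R ⋈[a=g] σ[e<=5](S))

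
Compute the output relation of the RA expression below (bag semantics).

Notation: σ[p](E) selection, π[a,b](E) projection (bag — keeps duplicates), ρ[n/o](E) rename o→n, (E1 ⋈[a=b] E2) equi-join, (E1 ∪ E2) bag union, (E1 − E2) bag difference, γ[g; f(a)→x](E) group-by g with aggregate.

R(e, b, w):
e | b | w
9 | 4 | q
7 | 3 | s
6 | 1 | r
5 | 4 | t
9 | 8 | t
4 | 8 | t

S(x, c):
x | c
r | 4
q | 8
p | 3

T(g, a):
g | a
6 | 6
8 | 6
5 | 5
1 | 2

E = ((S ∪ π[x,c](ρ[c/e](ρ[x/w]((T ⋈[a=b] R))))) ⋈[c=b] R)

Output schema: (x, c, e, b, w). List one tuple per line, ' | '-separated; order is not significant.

Stepwise |·|:
  S → 3
  T → 4
  R → 6
  (T ⋈[a=b] R) → 0
  ρ[x/w]((T ⋈[a=b] R)) → 0
  ρ[c/e](ρ[x/w]((T ⋈[a=b] R))) → 0
  π[x,c](ρ[c/e](ρ[x/w]((T ⋈[a=b] R)))) → 0
  (S ∪ π[x,c](ρ[c/e](ρ[x/w]((T ⋈[a=b] R))))) → 3
  R → 6
  ((S ∪ π[x,c](ρ[c/e](ρ[x/w]((T ⋈[a=b] R))))) ⋈[c=b] R) → 5

== RESULT ==
x | c | e | b | w
p | 3 | 7 | 3 | s
q | 8 | 4 | 8 | t
q | 8 | 9 | 8 | t
r | 4 | 5 | 4 | t
r | 4 | 9 | 4 | q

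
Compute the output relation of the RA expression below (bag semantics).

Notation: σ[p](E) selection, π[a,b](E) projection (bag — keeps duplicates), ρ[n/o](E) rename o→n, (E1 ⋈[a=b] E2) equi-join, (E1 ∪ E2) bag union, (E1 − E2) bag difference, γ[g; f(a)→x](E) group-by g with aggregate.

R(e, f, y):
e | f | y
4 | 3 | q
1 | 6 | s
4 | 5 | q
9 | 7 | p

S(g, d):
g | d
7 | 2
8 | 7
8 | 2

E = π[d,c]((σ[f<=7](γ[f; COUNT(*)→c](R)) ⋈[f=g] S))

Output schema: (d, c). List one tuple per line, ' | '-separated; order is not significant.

Subexpression sizes:
  R → 4
  γ[f; COUNT(*)→c](R) → 4
  σ[f<=7](γ[f; COUNT(*)→c](R)) → 4
  S → 3
  (σ[f<=7](γ[f; COUNT(*)→c](R)) ⋈[f=g] S) → 1
  π[d,c]((σ[f<=7](γ[f; COUNT(*)→c](R)) ⋈[f=g] S)) → 1

== RESULT ==
d | c
2 | 1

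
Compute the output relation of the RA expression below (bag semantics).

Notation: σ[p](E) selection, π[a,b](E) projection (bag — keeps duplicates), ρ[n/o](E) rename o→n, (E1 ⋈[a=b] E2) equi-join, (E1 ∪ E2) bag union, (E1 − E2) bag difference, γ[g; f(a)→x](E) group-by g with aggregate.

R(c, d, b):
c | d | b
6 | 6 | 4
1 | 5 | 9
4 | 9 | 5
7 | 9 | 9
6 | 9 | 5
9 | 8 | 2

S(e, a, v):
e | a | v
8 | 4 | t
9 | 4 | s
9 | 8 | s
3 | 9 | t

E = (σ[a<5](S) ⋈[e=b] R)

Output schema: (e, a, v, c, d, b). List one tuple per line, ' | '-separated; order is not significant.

Row counts bottom-up:
  S → 4
  σ[a<5](S) → 2
  R → 6
  (σ[a<5](S) ⋈[e=b] R) → 2

== RESULT ==
e | a | v | c | d | b
9 | 4 | s | 1 | 5 | 9
9 | 4 | s | 7 | 9 | 9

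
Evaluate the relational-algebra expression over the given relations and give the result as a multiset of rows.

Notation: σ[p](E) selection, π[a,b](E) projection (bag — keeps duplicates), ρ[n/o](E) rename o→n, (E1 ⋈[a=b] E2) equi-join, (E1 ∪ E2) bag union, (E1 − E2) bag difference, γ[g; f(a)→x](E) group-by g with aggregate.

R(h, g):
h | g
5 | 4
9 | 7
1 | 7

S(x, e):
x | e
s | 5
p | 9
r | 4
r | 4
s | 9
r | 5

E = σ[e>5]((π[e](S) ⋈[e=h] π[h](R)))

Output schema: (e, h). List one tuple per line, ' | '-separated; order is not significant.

Stepwise |·|:
  S → 6
  π[e](S) → 6
  R → 3
  π[h](R) → 3
  (π[e](S) ⋈[e=h] π[h](R)) → 4
  σ[e>5]((π[e](S) ⋈[e=h] π[h](R))) → 2

== RESULT ==
e | h
9 | 9
9 | 9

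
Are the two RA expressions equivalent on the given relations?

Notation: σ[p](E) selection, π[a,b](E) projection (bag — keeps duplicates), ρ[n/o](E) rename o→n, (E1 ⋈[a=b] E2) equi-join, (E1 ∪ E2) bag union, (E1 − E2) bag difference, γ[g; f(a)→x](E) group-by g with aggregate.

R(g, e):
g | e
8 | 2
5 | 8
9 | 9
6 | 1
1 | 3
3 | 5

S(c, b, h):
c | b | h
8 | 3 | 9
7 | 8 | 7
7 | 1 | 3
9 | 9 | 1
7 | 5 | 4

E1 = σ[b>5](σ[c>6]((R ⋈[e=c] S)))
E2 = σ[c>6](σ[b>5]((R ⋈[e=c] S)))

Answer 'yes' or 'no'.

E1 stepwise |·|:
  R → 6
  S → 5
  (R ⋈[e=c] S) → 2
  σ[c>6]((R ⋈[e=c] S)) → 2
  σ[b>5](σ[c>6]((R ⋈[e=c] S))) → 1
E2 stepwise |·|:
  R → 6
  S → 5
  (R ⋈[e=c] S) → 2
  σ[b>5]((R ⋈[e=c] S)) → 1
  σ[c>6](σ[b>5]((R ⋈[e=c] S))) → 1

E1 and E2 produce the same multiset:
g | e | c | b | h
9 | 9 | 9 | 9 | 1

yes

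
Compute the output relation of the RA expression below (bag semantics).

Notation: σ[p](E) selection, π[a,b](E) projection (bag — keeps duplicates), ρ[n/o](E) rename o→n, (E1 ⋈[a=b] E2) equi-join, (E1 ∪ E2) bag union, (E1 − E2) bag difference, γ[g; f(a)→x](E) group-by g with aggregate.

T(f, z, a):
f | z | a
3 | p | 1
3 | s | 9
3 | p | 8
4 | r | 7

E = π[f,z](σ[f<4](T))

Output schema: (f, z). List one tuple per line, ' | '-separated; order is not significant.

Per-node cardinality:
  T → 4
  σ[f<4](T) → 3
  π[f,z](σ[f<4](T)) → 3

== RESULT ==
f | z
3 | p
3 | p
3 | s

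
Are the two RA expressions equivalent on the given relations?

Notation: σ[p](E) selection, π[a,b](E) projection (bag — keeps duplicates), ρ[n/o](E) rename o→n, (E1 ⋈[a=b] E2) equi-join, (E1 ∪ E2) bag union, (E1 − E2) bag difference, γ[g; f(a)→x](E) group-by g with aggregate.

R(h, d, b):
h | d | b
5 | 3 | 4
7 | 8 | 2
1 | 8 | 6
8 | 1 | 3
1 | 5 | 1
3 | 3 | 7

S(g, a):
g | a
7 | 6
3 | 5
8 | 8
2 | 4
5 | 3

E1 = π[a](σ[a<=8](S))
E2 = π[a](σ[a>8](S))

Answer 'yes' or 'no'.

E1 stepwise |·|:
  S → 5
  σ[a<=8](S) → 5
  π[a](σ[a<=8](S)) → 5
E2 stepwise |·|:
  S → 5
  σ[a>8](S) → 0
  π[a](σ[a>8](S)) → 0

E1 result:
a
3
4
5
6
8
E2 result:
a
(0 rows)
Witness: (6,) appears 1× in E1 but 0× in E2.

no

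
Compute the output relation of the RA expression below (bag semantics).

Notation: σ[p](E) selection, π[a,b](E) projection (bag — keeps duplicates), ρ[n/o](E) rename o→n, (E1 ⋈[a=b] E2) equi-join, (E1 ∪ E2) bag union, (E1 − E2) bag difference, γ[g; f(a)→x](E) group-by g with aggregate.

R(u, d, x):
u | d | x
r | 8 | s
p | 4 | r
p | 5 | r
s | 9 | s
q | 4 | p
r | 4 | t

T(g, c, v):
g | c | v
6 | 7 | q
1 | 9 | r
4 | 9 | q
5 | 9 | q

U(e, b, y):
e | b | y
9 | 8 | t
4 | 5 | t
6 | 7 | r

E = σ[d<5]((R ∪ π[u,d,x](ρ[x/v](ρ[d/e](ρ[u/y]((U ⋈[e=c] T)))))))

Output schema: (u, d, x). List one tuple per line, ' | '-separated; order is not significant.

Row counts bottom-up:
  R → 6
  U → 3
  T → 4
  (U ⋈[e=c] T) → 3
  ρ[u/y]((U ⋈[e=c] T)) → 3
  ρ[d/e](ρ[u/y]((U ⋈[e=c] T))) → 3
  ρ[x/v](ρ[d/e](ρ[u/y]((U ⋈[e=c] T)))) → 3
  π[u,d,x](ρ[x/v](ρ[d/e](ρ[u/y]((U ⋈[e=c] T))))) → 3
  (R ∪ π[u,d,x](ρ[x/v](ρ[d/e](ρ[u/y]((U ⋈[e=c] T)))))) → 9
  σ[d<5]((R ∪ π[u,d,x](ρ[x/v](ρ[d/e](ρ[u/y]((U ⋈[e=c] T))))))) → 3

== RESULT ==
u | d | x
p | 4 | r
q | 4 | p
r | 4 | t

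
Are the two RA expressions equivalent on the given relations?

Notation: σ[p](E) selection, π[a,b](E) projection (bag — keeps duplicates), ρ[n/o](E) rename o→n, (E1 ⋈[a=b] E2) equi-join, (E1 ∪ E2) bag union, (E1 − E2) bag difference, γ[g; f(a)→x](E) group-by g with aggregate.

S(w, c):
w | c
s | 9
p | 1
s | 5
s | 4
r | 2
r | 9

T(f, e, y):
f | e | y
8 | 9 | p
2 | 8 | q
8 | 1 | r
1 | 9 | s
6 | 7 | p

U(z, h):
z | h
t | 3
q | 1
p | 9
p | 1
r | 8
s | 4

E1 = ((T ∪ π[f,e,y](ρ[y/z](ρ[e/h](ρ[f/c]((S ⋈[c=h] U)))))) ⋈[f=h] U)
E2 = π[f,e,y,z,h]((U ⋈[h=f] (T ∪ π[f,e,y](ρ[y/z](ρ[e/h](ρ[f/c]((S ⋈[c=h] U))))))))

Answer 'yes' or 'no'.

E1 subexpression sizes:
  T → 5
  S → 6
  U → 6
  (S ⋈[c=h] U) → 5
  ρ[f/c]((S ⋈[c=h] U)) → 5
  ρ[e/h](ρ[f/c]((S ⋈[c=h] U))) → 5
  ρ[y/z](ρ[e/h](ρ[f/c]((S ⋈[c=h] U)))) → 5
  π[f,e,y](ρ[y/z](ρ[e/h](ρ[f/c]((S ⋈[c=h] U))))) → 5
  (T ∪ π[f,e,y](ρ[y/z](ρ[e/h](ρ[f/c]((S ⋈[c=h] U)))))) → 10
  U → 6
  ((T ∪ π[f,e,y](ρ[y/z](ρ[e/h](ρ[f/c]((S ⋈[c=h] U)))))) ⋈[f=h] U) → 11
E2 subexpression sizes:
  U → 6
  T → 5
  S → 6
  U → 6
  (S ⋈[c=h] U) → 5
  ρ[f/c]((S ⋈[c=h] U)) → 5
  ρ[e/h](ρ[f/c]((S ⋈[c=h] U))) → 5
  ρ[y/z](ρ[e/h](ρ[f/c]((S ⋈[c=h] U)))) → 5
  π[f,e,y](ρ[y/z](ρ[e/h](ρ[f/c]((S ⋈[c=h] U))))) → 5
  (T ∪ π[f,e,y](ρ[y/z](ρ[e/h](ρ[f/c]((S ⋈[c=h] U)))))) → 10
  (U ⋈[h=f] (T ∪ π[f,e,y](ρ[y/z](ρ[e/h](ρ[f/c]((S ⋈[c=h] U))))))) → 11
  π[f,e,y,z,h]((U ⋈[h=f] (T ∪ π[f,e,y](ρ[y/z](ρ[e/h](ρ[f/c]((S ⋈[c=h] U)))))))) → 11

E1 and E2 produce the same multiset:
f | e | y | z | h
1 | 1 | p | p | 1
1 | 1 | p | q | 1
1 | 1 | q | p | 1
1 | 1 | q | q | 1
1 | 9 | s | p | 1
1 | 9 | s | q | 1
4 | 4 | s | s | 4
8 | 1 | r | r | 8
8 | 9 | p | r | 8
9 | 9 | p | p | 9
9 | 9 | p | p | 9

yes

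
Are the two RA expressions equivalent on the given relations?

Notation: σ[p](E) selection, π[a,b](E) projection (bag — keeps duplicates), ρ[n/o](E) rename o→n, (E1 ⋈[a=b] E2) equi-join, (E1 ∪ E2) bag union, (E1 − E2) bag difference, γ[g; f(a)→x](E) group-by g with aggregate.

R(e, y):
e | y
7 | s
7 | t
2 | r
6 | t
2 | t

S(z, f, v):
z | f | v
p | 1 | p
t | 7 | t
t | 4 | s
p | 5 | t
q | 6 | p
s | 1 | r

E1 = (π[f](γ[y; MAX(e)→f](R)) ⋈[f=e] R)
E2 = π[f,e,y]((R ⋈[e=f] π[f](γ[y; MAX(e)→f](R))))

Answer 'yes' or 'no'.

E1 row counts bottom-up:
  R → 5
  γ[y; MAX(e)→f](R) → 3
  π[f](γ[y; MAX(e)→f](R)) → 3
  R → 5
  (π[f](γ[y; MAX(e)→f](R)) ⋈[f=e] R) → 6
E2 row counts bottom-up:
  R → 5
  R → 5
  γ[y; MAX(e)→f](R) → 3
  π[f](γ[y; MAX(e)→f](R)) → 3
  (R ⋈[e=f] π[f](γ[y; MAX(e)→f](R))) → 6
  π[f,e,y]((R ⋈[e=f] π[f](γ[y; MAX(e)→f](R)))) → 6

E1 and E2 produce the same multiset:
f | e | y
2 | 2 | r
2 | 2 | t
7 | 7 | s
7 | 7 | s
7 | 7 | t
7 | 7 | t

yes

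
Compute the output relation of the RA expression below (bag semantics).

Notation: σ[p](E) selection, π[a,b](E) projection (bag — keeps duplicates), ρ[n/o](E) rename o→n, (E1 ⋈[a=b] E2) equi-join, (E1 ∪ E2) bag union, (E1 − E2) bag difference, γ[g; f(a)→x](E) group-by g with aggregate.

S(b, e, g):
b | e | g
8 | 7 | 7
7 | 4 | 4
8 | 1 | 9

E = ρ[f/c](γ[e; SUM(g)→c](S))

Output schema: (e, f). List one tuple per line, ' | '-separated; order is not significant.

Per-node cardinality:
  S → 3
  γ[e; SUM(g)→c](S) → 3
  ρ[f/c](γ[e; SUM(g)→c](S)) → 3

== RESULT ==
e | f
1 | 9
4 | 4
7 | 7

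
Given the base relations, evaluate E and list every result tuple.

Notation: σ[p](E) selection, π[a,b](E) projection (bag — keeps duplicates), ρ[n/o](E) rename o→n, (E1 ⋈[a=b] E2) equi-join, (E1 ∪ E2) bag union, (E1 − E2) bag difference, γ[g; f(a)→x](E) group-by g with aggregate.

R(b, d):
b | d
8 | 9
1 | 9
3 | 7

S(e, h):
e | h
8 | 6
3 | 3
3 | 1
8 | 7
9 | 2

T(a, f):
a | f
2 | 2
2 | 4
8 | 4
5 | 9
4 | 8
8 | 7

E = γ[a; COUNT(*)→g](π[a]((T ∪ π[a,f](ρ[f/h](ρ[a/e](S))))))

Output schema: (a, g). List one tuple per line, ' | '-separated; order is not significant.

Row counts bottom-up:
  T → 6
  S → 5
  ρ[a/e](S) → 5
  ρ[f/h](ρ[a/e](S)) → 5
  π[a,f](ρ[f/h](ρ[a/e](S))) → 5
  (T ∪ π[a,f](ρ[f/h](ρ[a/e](S)))) → 11
  π[a]((T ∪ π[a,f](ρ[f/h](ρ[a/e](S))))) → 11
  γ[a; COUNT(*)→g](π[a]((T ∪ π[a,f](ρ[f/h](ρ[a/e](S)))))) → 6

== RESULT ==
a | g
2 | 2
3 | 2
4 | 1
5 | 1
8 | 4
9 | 1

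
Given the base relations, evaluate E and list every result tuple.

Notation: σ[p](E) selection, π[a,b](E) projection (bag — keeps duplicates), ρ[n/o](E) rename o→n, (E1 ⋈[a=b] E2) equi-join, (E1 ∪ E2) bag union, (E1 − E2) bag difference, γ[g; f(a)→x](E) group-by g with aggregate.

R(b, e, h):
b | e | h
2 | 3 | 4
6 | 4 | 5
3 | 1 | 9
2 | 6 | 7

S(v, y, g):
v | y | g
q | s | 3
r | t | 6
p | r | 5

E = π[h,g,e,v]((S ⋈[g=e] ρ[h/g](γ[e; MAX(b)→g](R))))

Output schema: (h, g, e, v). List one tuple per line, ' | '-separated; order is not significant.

Stepwise |·|:
  S → 3
  R → 4
  γ[e; MAX(b)→g](R) → 4
  ρ[h/g](γ[e; MAX(b)→g](R)) → 4
  (S ⋈[g=e] ρ[h/g](γ[e; MAX(b)→g](R))) → 2
  π[h,g,e,v]((S ⋈[g=e] ρ[h/g](γ[e; MAX(b)→g](R)))) → 2

== RESULT ==
h | g | e | v
2 | 3 | 3 | q
2 | 6 | 6 | r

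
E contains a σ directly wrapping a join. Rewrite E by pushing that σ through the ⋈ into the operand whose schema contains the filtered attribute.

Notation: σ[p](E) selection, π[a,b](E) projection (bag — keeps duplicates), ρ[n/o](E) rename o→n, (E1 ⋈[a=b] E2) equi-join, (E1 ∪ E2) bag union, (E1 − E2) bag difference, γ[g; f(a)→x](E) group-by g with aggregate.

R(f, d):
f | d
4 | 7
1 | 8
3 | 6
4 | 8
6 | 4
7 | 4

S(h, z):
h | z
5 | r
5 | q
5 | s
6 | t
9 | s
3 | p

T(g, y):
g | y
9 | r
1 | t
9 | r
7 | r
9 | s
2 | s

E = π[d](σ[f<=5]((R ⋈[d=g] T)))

σ filters on f, owned by the left side.
E' = π[d]((σ[f<=5](R) ⋈[d=g] T))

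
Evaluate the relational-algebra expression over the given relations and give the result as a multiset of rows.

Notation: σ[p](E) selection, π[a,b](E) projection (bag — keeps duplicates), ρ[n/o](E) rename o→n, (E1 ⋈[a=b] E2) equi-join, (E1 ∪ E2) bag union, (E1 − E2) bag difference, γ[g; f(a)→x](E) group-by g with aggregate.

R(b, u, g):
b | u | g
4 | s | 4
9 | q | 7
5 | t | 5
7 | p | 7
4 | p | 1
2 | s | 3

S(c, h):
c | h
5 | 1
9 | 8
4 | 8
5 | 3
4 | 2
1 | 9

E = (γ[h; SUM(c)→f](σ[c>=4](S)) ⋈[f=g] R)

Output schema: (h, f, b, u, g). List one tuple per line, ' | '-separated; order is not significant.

Stepwise |·|:
  S → 6
  σ[c>=4](S) → 5
  γ[h; SUM(c)→f](σ[c>=4](S)) → 4
  R → 6
  (γ[h; SUM(c)→f](σ[c>=4](S)) ⋈[f=g] R) → 3

== RESULT ==
h | f | b | u | g
1 | 5 | 5 | t | 5
2 | 4 | 4 | s | 4
3 | 5 | 5 | t | 5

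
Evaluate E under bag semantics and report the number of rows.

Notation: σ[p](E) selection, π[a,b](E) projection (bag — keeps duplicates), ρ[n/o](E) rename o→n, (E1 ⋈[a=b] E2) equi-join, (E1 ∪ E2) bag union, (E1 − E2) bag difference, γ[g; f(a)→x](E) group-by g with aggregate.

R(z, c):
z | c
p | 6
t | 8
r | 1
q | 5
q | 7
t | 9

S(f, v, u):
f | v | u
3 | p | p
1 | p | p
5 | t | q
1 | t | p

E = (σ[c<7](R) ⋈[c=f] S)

Row counts bottom-up:
  R → 6
  σ[c<7](R) → 3
  S → 4
  (σ[c<7](R) ⋈[c=f] S) → 3

|E| = 3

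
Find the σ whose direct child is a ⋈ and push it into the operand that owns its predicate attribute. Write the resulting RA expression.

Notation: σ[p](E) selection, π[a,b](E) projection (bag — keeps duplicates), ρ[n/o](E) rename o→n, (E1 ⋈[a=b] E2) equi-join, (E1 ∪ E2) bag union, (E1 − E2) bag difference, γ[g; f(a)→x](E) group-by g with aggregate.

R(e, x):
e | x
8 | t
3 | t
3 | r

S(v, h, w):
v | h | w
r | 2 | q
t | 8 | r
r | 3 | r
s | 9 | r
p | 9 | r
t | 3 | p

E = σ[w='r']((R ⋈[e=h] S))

σ filters on w, owned by the right side.
E' = (R ⋈[e=h] σ[w='r'](S))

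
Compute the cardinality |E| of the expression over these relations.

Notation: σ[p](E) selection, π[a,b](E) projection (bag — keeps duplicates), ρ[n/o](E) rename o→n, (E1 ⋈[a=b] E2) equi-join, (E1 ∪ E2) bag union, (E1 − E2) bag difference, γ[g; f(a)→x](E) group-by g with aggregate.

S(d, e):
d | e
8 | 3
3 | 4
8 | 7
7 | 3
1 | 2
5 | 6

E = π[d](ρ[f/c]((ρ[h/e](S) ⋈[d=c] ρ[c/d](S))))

Stepwise |·|:
  S → 6
  ρ[h/e](S) → 6
  S → 6
  ρ[c/d](S) → 6
  (ρ[h/e](S) ⋈[d=c] ρ[c/d](S)) → 8
  ρ[f/c]((ρ[h/e](S) ⋈[d=c] ρ[c/d](S))) → 8
  π[d](ρ[f/c]((ρ[h/e](S) ⋈[d=c] ρ[c/d](S)))) → 8

|E| = 8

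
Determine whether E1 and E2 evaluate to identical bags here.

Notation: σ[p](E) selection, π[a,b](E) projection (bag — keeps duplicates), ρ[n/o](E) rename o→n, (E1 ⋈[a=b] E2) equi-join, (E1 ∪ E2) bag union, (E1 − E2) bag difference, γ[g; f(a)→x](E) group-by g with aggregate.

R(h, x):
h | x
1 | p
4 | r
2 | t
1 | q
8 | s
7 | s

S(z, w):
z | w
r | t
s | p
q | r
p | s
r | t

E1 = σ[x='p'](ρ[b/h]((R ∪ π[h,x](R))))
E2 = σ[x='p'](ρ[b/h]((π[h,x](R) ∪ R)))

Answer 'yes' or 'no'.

E1 stepwise |·|:
  R → 6
  R → 6
  π[h,x](R) → 6
  (R ∪ π[h,x](R)) → 12
  ρ[b/h]((R ∪ π[h,x](R))) → 12
  σ[x='p'](ρ[b/h]((R ∪ π[h,x](R)))) → 2
E2 stepwise |·|:
  R → 6
  π[h,x](R) → 6
  R → 6
  (π[h,x](R) ∪ R) → 12
  ρ[b/h]((π[h,x](R) ∪ R)) → 12
  σ[x='p'](ρ[b/h]((π[h,x](R) ∪ R))) → 2

E1 and E2 produce the same multiset:
b | x
1 | p
1 | p

yes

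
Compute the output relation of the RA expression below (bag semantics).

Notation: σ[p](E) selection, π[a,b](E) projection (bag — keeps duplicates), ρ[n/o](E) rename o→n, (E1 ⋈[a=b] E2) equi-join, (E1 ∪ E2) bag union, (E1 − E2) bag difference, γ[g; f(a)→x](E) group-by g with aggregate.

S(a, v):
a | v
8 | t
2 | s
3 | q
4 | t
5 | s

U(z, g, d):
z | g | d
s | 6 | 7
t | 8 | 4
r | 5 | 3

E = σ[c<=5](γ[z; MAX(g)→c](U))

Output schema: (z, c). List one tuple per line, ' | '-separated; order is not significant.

Row counts bottom-up:
  U → 3
  γ[z; MAX(g)→c](U) → 3
  σ[c<=5](γ[z; MAX(g)→c](U)) → 1

== RESULT ==
z | c
r | 5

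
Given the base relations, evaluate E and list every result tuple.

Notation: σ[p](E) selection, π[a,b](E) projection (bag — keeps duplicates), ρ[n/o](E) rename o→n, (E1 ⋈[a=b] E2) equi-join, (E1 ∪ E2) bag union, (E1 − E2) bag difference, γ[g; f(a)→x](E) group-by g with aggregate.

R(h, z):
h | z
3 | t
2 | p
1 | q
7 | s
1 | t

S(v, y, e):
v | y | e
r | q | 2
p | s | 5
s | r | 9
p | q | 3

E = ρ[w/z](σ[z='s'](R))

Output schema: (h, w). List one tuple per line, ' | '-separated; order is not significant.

Per-node cardinality:
  R → 5
  σ[z='s'](R) → 1
  ρ[w/z](σ[z='s'](R)) → 1

== RESULT ==
h | w
7 | s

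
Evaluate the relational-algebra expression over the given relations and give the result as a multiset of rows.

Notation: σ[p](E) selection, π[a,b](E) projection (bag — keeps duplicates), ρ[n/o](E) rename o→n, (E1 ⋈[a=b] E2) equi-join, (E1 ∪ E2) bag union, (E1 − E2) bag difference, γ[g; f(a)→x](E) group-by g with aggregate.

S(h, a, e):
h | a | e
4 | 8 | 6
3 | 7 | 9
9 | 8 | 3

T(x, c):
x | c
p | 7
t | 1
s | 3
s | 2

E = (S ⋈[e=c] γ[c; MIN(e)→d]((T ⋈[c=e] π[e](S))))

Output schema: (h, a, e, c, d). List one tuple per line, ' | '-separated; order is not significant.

Row counts bottom-up:
  S → 3
  T → 4
  S → 3
  π[e](S) → 3
  (T ⋈[c=e] π[e](S)) → 1
  γ[c; MIN(e)→d]((T ⋈[c=e] π[e](S))) → 1
  (S ⋈[e=c] γ[c; MIN(e)→d]((T ⋈[c=e] π[e](S)))) → 1

== RESULT ==
h | a | e | c | d
9 | 8 | 3 | 3 | 3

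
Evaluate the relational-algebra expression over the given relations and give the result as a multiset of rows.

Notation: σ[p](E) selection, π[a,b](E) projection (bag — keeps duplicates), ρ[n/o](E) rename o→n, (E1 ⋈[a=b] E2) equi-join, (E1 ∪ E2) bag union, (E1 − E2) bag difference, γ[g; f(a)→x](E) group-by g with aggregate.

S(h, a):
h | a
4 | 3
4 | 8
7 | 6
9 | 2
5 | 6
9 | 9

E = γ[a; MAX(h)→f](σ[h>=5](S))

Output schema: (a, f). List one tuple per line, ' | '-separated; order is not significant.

Per-node cardinality:
  S → 6
  σ[h>=5](S) → 4
  γ[a; MAX(h)→f](σ[h>=5](S)) → 3

== RESULT ==
a | f
2 | 9
6 | 7
9 | 9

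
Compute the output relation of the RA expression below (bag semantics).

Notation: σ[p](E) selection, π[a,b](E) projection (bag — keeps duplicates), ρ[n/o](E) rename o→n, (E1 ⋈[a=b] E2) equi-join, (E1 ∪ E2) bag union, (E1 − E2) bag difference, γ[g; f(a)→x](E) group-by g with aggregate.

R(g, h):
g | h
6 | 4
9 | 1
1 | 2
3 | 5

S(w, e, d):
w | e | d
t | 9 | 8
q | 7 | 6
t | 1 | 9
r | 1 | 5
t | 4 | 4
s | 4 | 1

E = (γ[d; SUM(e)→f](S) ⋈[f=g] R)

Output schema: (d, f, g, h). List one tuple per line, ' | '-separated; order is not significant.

Per-node cardinality:
  S → 6
  γ[d; SUM(e)→f](S) → 6
  R → 4
  (γ[d; SUM(e)→f](S) ⋈[f=g] R) → 3

== RESULT ==
d | f | g | h
5 | 1 | 1 | 2
8 | 9 | 9 | 1
9 | 1 | 1 | 2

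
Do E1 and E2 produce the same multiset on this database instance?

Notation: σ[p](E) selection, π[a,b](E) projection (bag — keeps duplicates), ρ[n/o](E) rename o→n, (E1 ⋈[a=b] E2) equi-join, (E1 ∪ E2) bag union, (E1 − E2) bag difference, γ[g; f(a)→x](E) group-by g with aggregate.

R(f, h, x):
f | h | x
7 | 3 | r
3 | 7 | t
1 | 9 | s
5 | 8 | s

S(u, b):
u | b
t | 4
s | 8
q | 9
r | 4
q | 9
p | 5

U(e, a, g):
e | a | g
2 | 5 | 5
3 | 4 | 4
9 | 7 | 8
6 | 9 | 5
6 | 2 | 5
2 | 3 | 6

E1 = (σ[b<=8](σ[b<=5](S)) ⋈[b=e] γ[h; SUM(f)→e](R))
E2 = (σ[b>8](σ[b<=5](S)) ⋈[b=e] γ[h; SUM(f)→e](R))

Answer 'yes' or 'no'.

E1 stepwise |·|:
  S → 6
  σ[b<=5](S) → 3
  σ[b<=8](σ[b<=5](S)) → 3
  R → 4
  γ[h; SUM(f)→e](R) → 4
  (σ[b<=8](σ[b<=5](S)) ⋈[b=e] γ[h; SUM(f)→e](R)) → 1
E2 stepwise |·|:
  S → 6
  σ[b<=5](S) → 3
  σ[b>8](σ[b<=5](S)) → 0
  R → 4
  γ[h; SUM(f)→e](R) → 4
  (σ[b>8](σ[b<=5](S)) ⋈[b=e] γ[h; SUM(f)→e](R)) → 0

E1 result:
u | b | h | e
p | 5 | 8 | 5
E2 result:
u | b | h | e
(0 rows)
Witness: ('p', 5, 8, 5) appears 1× in E1 but 0× in E2.

no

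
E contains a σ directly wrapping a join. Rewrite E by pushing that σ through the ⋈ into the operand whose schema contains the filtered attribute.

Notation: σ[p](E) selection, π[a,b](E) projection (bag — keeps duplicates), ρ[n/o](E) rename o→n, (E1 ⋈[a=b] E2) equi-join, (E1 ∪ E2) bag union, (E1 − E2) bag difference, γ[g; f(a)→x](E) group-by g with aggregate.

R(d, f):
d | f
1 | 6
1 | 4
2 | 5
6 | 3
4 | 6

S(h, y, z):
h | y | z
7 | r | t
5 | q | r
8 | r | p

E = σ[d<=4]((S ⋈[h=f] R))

σ filters on d, owned by the right side.
E' = (S ⋈[h=f] σ[d<=4](R))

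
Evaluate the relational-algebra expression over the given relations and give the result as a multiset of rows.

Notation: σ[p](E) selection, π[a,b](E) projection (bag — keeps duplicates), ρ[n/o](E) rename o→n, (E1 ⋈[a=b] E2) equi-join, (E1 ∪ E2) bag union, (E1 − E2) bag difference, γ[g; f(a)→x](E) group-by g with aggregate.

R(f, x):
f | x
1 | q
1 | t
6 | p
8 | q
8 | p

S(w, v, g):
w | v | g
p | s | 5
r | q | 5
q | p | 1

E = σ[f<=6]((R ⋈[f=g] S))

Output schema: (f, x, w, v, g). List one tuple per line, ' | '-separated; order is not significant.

Stepwise |·|:
  R → 5
  S → 3
  (R ⋈[f=g] S) → 2
  σ[f<=6]((R ⋈[f=g] S)) → 2

== RESULT ==
f | x | w | v | g
1 | q | q | p | 1
1 | t | q | p | 1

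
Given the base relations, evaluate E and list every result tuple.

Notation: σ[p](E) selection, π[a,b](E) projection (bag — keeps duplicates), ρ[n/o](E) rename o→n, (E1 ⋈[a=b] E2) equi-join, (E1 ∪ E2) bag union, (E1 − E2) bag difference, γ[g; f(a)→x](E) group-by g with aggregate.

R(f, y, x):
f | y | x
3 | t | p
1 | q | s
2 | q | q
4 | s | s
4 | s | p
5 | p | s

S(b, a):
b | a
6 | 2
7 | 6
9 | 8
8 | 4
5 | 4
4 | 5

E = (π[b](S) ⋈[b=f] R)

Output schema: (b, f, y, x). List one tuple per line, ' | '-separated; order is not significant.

Subexpression sizes:
  S → 6
  π[b](S) → 6
  R → 6
  (π[b](S) ⋈[b=f] R) → 3

== RESULT ==
b | f | y | x
4 | 4 | s | p
4 | 4 | s | s
5 | 5 | p | s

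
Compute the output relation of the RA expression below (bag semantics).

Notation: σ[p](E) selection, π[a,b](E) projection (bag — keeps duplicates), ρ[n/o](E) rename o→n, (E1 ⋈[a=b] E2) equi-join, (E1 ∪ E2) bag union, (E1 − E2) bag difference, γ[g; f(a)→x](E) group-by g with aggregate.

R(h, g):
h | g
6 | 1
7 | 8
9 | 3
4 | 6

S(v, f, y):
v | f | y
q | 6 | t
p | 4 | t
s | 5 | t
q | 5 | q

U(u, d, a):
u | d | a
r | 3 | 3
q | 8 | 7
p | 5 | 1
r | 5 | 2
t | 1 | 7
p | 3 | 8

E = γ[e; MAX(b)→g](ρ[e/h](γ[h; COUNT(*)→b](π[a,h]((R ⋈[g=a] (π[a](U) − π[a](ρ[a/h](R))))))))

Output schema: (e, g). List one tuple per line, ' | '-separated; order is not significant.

Per-node cardinality:
  R → 4
  U → 6
  π[a](U) → 6
  R → 4
  ρ[a/h](R) → 4
  π[a](ρ[a/h](R)) → 4
  (π[a](U) − π[a](ρ[a/h](R))) → 5
  (R ⋈[g=a] (π[a](U) − π[a](ρ[a/h](R)))) → 3
  π[a,h]((R ⋈[g=a] (π[a](U) − π[a](ρ[a/h](R))))) → 3
  γ[h; COUNT(*)→b](π[a,h]((R ⋈[g=a] (π[a](U) − π[a](ρ[a/h](R)))))) → 3
  ρ[e/h](γ[h; COUNT(*)→b](π[a,h]((R ⋈[g=a] (π[a](U) − π[a](ρ[a/h](R))))))) → 3
  γ[e; MAX(b)→g](ρ[e/h](γ[h; COUNT(*)→b](π[a,h]((R ⋈[g=a] (π[a](U) − π[a](ρ[a/h](R)))))))) → 3

== RESULT ==
e | g
6 | 1
7 | 1
9 | 1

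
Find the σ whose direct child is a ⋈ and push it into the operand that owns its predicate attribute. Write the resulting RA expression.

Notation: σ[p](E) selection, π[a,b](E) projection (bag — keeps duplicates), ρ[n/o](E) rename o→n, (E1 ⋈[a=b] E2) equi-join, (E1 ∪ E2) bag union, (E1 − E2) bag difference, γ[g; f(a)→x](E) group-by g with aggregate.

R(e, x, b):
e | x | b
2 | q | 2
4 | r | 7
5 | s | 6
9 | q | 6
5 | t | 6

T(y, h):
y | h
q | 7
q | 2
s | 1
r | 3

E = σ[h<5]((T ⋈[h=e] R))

σ filters on h, owned by the left side.
E' = (σ[h<5](T) ⋈[h=e] R)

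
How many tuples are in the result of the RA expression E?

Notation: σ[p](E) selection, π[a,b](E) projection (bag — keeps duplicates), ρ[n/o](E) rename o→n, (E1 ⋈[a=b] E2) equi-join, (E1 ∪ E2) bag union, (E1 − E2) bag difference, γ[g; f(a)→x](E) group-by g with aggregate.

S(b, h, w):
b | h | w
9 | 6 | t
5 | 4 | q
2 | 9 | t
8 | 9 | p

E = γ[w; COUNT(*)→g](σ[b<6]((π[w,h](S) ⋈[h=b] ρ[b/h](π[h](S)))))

Stepwise |·|:
  S → 4
  π[w,h](S) → 4
  S → 4
  π[h](S) → 4
  ρ[b/h](π[h](S)) → 4
  (π[w,h](S) ⋈[h=b] ρ[b/h](π[h](S))) → 6
  σ[b<6]((π[w,h](S) ⋈[h=b] ρ[b/h](π[h](S)))) → 1
  γ[w; COUNT(*)→g](σ[b<6]((π[w,h](S) ⋈[h=b] ρ[b/h](π[h](S))))) → 1

|E| = 1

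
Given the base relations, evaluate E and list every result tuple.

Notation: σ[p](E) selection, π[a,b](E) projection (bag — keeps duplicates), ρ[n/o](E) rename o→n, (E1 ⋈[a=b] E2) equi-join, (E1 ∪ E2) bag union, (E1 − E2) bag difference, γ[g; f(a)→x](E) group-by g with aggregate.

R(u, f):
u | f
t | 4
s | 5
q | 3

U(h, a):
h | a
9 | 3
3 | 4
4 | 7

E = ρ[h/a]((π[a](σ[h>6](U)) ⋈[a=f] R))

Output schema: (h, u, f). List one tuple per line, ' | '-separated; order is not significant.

Per-node cardinality:
  U → 3
  σ[h>6](U) → 1
  π[a](σ[h>6](U)) → 1
  R → 3
  (π[a](σ[h>6](U)) ⋈[a=f] R) → 1
  ρ[h/a]((π[a](σ[h>6](U)) ⋈[a=f] R)) → 1

== RESULT ==
h | u | f
3 | q | 3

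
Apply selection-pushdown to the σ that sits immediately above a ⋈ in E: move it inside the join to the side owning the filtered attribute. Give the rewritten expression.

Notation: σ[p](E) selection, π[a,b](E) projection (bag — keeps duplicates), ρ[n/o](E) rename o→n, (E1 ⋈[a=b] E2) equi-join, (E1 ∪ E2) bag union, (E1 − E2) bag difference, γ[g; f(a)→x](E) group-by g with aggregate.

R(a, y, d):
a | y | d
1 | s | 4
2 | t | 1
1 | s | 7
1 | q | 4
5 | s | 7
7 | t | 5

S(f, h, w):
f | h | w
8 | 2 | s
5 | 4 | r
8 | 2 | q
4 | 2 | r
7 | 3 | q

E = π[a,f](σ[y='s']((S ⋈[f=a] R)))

σ filters on y, owned by the right side.
E' = π[a,f]((S ⋈[f=a] σ[y='s'](R)))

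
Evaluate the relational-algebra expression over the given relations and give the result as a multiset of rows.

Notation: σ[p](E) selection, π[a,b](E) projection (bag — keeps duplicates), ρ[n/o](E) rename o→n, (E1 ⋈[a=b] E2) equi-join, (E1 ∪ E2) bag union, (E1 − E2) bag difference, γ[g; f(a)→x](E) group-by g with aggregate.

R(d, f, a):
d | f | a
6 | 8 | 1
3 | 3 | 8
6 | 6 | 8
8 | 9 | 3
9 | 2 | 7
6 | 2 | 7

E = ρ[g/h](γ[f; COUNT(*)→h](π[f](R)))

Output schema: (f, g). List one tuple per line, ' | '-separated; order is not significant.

Subexpression sizes:
  R → 6
  π[f](R) → 6
  γ[f; COUNT(*)→h](π[f](R)) → 5
  ρ[g/h](γ[f; COUNT(*)→h](π[f](R))) → 5

== RESULT ==
f | g
2 | 2
3 | 1
6 | 1
8 | 1
9 | 1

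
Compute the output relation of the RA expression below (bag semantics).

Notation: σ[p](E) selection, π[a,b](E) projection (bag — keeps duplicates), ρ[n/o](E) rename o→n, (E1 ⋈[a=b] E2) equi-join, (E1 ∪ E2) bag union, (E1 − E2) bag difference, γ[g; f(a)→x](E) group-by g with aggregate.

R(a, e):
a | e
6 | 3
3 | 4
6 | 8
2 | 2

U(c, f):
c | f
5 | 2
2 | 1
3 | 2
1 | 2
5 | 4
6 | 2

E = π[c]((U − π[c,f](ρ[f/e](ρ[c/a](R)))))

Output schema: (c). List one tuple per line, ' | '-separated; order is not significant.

Per-node cardinality:
  U → 6
  R → 4
  ρ[c/a](R) → 4
  ρ[f/e](ρ[c/a](R)) → 4
  π[c,f](ρ[f/e](ρ[c/a](R))) → 4
  (U − π[c,f](ρ[f/e](ρ[c/a](R)))) → 6
  π[c]((U − π[c,f](ρ[f/e](ρ[c/a](R))))) → 6

== RESULT ==
c
1
2
3
5
5
6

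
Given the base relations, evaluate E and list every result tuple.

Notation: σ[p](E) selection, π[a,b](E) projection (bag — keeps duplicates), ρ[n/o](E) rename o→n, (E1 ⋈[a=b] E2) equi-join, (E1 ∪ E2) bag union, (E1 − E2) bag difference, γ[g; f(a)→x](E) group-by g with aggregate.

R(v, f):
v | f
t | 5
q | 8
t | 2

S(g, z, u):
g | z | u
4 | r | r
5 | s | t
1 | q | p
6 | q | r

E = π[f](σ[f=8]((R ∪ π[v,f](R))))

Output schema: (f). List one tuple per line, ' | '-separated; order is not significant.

Per-node cardinality:
  R → 3
  R → 3
  π[v,f](R) → 3
  (R ∪ π[v,f](R)) → 6
  σ[f=8]((R ∪ π[v,f](R))) → 2
  π[f](σ[f=8]((R ∪ π[v,f](R)))) → 2

== RESULT ==
f
8
8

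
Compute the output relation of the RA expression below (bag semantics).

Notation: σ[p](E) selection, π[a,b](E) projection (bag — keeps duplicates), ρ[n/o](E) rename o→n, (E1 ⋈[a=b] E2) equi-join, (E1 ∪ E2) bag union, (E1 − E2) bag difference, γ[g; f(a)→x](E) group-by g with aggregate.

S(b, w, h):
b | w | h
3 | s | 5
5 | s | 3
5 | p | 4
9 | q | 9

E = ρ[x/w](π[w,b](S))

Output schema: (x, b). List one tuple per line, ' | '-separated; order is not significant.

Per-node cardinality:
  S → 4
  π[w,b](S) → 4
  ρ[x/w](π[w,b](S)) → 4

== RESULT ==
x | b
p | 5
q | 9
s | 3
s | 5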